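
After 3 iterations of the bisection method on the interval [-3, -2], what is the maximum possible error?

Bisection error bound: |error| ≤ (b-a)/2^n
|error| ≤ (-2 - (-3))/2^3 = 1/2^3
|error| ≤ 0.1250000000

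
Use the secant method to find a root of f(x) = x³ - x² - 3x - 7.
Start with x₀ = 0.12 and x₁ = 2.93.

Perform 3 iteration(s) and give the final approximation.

f(x) = x³ - x² - 3x - 7
x₀ = 0.12, x₁ = 2.93

Secant formula: x_{n+1} = x_n - f(x_n)(x_n - x_{n-1})/(f(x_n) - f(x_{n-1}))

Iteration 1:
  f(0.120000) = -7.372672
  f(2.930000) = 0.778857
  x_2 = 2.930000 - 0.778857×(2.930000 - 0.120000)/(0.778857 - (-7.372672))
       = 2.661512
Iteration 2:
  f(2.930000) = 0.778857
  f(2.661512) = -3.214974
  x_3 = 2.661512 - (-3.214974)×(2.661512 - 2.930000)/(-3.214974 - 0.778857)
       = 2.877641
Iteration 3:
  f(2.661512) = -3.214974
  f(2.877641) = -0.084523
  x_4 = 2.877641 - (-0.084523)×(2.877641 - 2.661512)/(-0.084523 - (-3.214974))
       = 2.883476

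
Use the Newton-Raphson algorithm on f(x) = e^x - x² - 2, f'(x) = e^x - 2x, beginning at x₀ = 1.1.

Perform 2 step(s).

f(x) = e^x - x² - 2
f'(x) = e^x - 2x
x₀ = 1.1

Newton-Raphson formula: x_{n+1} = x_n - f(x_n)/f'(x_n)

Iteration 1:
  f(1.100000) = -0.205834
  f'(1.100000) = 0.804166
  x_1 = 1.100000 - (-0.205834)/0.804166 = 1.355960
Iteration 2:
  f(1.355960) = 0.041856
  f'(1.355960) = 1.168564
  x_2 = 1.355960 - 0.041856/1.168564 = 1.320141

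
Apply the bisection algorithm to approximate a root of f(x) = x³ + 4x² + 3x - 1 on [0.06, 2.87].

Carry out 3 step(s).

f(x) = x³ + 4x² + 3x - 1
Initial interval: [0.06, 2.87]

Iteration 1:
  c_1 = (0.060000 + 2.870000)/2 = 1.465000
  f(c_1) = f(1.465000) = 15.124120
  f(a) × f(c) < 0, new interval: [0.060000, 1.465000]
Iteration 2:
  c_2 = (0.060000 + 1.465000)/2 = 0.762500
  f(c_2) = f(0.762500) = 4.056447
  f(a) × f(c) < 0, new interval: [0.060000, 0.762500]
Iteration 3:
  c_3 = (0.060000 + 0.762500)/2 = 0.411250
  f(c_3) = f(0.411250) = 0.979810
  f(a) × f(c) < 0, new interval: [0.060000, 0.411250]

After 3 iteration(s), the approximation is c_3 = 0.411250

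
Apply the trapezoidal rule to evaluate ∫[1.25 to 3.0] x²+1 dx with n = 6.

f(x) = x²+1
a = 1.25, b = 3.0, n = 6
h = (b - a)/n = 0.291667

Trapezoidal rule: (h/2)[f(x₀) + 2f(x₁) + 2f(x₂) + ... + f(xₙ)]

x_0 = 1.2500, f(x_0) = 2.562500, coefficient = 1
x_1 = 1.5417, f(x_1) = 3.376736, coefficient = 2
x_2 = 1.8333, f(x_2) = 4.361111, coefficient = 2
x_3 = 2.1250, f(x_3) = 5.515625, coefficient = 2
x_4 = 2.4167, f(x_4) = 6.840278, coefficient = 2
x_5 = 2.7083, f(x_5) = 8.335069, coefficient = 2
x_6 = 3.0000, f(x_6) = 10.000000, coefficient = 1

I ≈ (0.291667/2) × 69.420139 = 10.123770
Exact value: 10.098958
Error: 0.024812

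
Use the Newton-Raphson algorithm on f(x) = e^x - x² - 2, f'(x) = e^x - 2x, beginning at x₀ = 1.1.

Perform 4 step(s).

f(x) = e^x - x² - 2
f'(x) = e^x - 2x
x₀ = 1.1

Newton-Raphson formula: x_{n+1} = x_n - f(x_n)/f'(x_n)

Iteration 1:
  f(1.100000) = -0.205834
  f'(1.100000) = 0.804166
  x_1 = 1.100000 - (-0.205834)/0.804166 = 1.355960
Iteration 2:
  f(1.355960) = 0.041856
  f'(1.355960) = 1.168564
  x_2 = 1.355960 - 0.041856/1.168564 = 1.320141
Iteration 3:
  f(1.320141) = 0.001177
  f'(1.320141) = 1.103667
  x_3 = 1.320141 - 0.001177/1.103667 = 1.319075
Iteration 4:
  f(1.319075) = 0.000001
  f'(1.319075) = 1.101810
  x_4 = 1.319075 - 0.000001/1.101810 = 1.319074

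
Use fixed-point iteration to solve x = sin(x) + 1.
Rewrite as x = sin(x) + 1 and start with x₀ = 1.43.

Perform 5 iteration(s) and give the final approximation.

Equation: x = sin(x) + 1
Fixed-point form: x = sin(x) + 1
x₀ = 1.43

x_1 = g(1.430000) = 1.990105
x_2 = g(1.990105) = 1.913371
x_3 = g(1.913371) = 1.941893
x_4 = g(1.941893) = 1.931930
x_5 = g(1.931930) = 1.935497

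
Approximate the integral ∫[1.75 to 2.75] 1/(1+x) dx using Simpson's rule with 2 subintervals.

f(x) = 1/(1+x)
a = 1.75, b = 2.75, n = 2
h = (b - a)/n = 0.500000

Simpson's rule: (h/3)[f(x₀) + 4f(x₁) + 2f(x₂) + ... + f(xₙ)]

x_0 = 1.7500, f(x_0) = 0.363636, coefficient = 1
x_1 = 2.2500, f(x_1) = 0.307692, coefficient = 4
x_2 = 2.7500, f(x_2) = 0.266667, coefficient = 1

I ≈ (0.500000/3) × 1.861072 = 0.310179
Exact value: 0.310155
Error: 0.000024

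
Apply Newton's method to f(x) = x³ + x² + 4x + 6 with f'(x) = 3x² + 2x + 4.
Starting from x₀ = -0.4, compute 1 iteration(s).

f(x) = x³ + x² + 4x + 6
f'(x) = 3x² + 2x + 4
x₀ = -0.4

Newton-Raphson formula: x_{n+1} = x_n - f(x_n)/f'(x_n)

Iteration 1:
  f(-0.400000) = 4.496000
  f'(-0.400000) = 3.680000
  x_1 = -0.400000 - 4.496000/3.680000 = -1.621739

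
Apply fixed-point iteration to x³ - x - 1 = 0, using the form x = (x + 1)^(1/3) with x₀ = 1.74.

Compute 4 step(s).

Equation: x³ - x - 1 = 0
Fixed-point form: x = (x + 1)^(1/3)
x₀ = 1.74

x_1 = g(1.740000) = 1.399319
x_2 = g(1.399319) = 1.338739
x_3 = g(1.338739) = 1.327376
x_4 = g(1.327376) = 1.325223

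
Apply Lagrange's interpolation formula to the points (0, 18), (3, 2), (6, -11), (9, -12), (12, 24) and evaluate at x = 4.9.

Lagrange interpolation formula:
P(x) = Σ yᵢ × Lᵢ(x)
where Lᵢ(x) = Π_{j≠i} (x - xⱼ)/(xᵢ - xⱼ)

L_0(4.9) = (4.9 - 3)/(0 - 3) × (4.9 - 6)/(0 - 6) × (4.9 - 9)/(0 - 9) × (4.9 - 12)/(0 - 12) = -0.031296
L_1(4.9) = (4.9 - 0)/(3 - 0) × (4.9 - 6)/(3 - 6) × (4.9 - 9)/(3 - 9) × (4.9 - 12)/(3 - 12) = 0.322845
L_2(4.9) = (4.9 - 0)/(6 - 0) × (4.9 - 3)/(6 - 3) × (4.9 - 9)/(6 - 9) × (4.9 - 12)/(6 - 12) = 0.836463
L_3(4.9) = (4.9 - 0)/(9 - 0) × (4.9 - 3)/(9 - 3) × (4.9 - 6)/(9 - 6) × (4.9 - 12)/(9 - 12) = -0.149611
L_4(4.9) = (4.9 - 0)/(12 - 0) × (4.9 - 3)/(12 - 3) × (4.9 - 6)/(12 - 6) × (4.9 - 9)/(12 - 9) = 0.021599

P(4.9) = 18×L_0(4.9) + 2×L_1(4.9) + (-11)×L_2(4.9) + (-12)×L_3(4.9) + 24×L_4(4.9)
P(4.9) = -6.805030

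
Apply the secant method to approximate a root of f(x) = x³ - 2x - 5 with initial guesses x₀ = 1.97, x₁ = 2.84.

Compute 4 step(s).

f(x) = x³ - 2x - 5
x₀ = 1.97, x₁ = 2.84

Secant formula: x_{n+1} = x_n - f(x_n)(x_n - x_{n-1})/(f(x_n) - f(x_{n-1}))

Iteration 1:
  f(1.970000) = -1.294627
  f(2.840000) = 12.226304
  x_2 = 2.840000 - 12.226304×(2.840000 - 1.970000)/(12.226304 - (-1.294627))
       = 2.053302
Iteration 2:
  f(2.840000) = 12.226304
  f(2.053302) = -0.449778
  x_3 = 2.053302 - (-0.449778)×(2.053302 - 2.840000)/(-0.449778 - 12.226304)
       = 2.081216
Iteration 3:
  f(2.053302) = -0.449778
  f(2.081216) = -0.147725
  x_4 = 2.081216 - (-0.147725)×(2.081216 - 2.053302)/(-0.147725 - (-0.449778))
       = 2.094868
Iteration 4:
  f(2.081216) = -0.147725
  f(2.094868) = 0.003535
  x_5 = 2.094868 - 0.003535×(2.094868 - 2.081216)/(0.003535 - (-0.147725))
       = 2.094549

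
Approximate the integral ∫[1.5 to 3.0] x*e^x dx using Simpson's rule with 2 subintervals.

f(x) = x*e^x
a = 1.5, b = 3.0, n = 2
h = (b - a)/n = 0.750000

Simpson's rule: (h/3)[f(x₀) + 4f(x₁) + 2f(x₂) + ... + f(xₙ)]

x_0 = 1.5000, f(x_0) = 6.722534, coefficient = 1
x_1 = 2.2500, f(x_1) = 21.347406, coefficient = 4
x_2 = 3.0000, f(x_2) = 60.256611, coefficient = 1

I ≈ (0.750000/3) × 152.368767 = 38.092192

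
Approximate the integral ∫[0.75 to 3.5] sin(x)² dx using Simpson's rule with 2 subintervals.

f(x) = sin(x)²
a = 0.75, b = 3.5, n = 2
h = (b - a)/n = 1.375000

Simpson's rule: (h/3)[f(x₀) + 4f(x₁) + 2f(x₂) + ... + f(xₙ)]

x_0 = 0.7500, f(x_0) = 0.464631, coefficient = 1
x_1 = 2.1250, f(x_1) = 0.723044, coefficient = 4
x_2 = 3.5000, f(x_2) = 0.123049, coefficient = 1

I ≈ (1.375000/3) × 3.479855 = 1.594934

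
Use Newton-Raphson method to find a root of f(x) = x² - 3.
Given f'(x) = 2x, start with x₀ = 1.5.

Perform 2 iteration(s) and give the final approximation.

f(x) = x² - 3
f'(x) = 2x
x₀ = 1.5

Newton-Raphson formula: x_{n+1} = x_n - f(x_n)/f'(x_n)

Iteration 1:
  f(1.500000) = -0.750000
  f'(1.500000) = 3.000000
  x_1 = 1.500000 - (-0.750000)/3.000000 = 1.750000
Iteration 2:
  f(1.750000) = 0.062500
  f'(1.750000) = 3.500000
  x_2 = 1.750000 - 0.062500/3.500000 = 1.732143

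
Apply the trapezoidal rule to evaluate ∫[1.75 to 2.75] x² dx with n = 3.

f(x) = x²
a = 1.75, b = 2.75, n = 3
h = (b - a)/n = 0.333333

Trapezoidal rule: (h/2)[f(x₀) + 2f(x₁) + 2f(x₂) + ... + f(xₙ)]

x_0 = 1.7500, f(x_0) = 3.062500, coefficient = 1
x_1 = 2.0833, f(x_1) = 4.340278, coefficient = 2
x_2 = 2.4167, f(x_2) = 5.840278, coefficient = 2
x_3 = 2.7500, f(x_3) = 7.562500, coefficient = 1

I ≈ (0.333333/2) × 30.986111 = 5.164352
Exact value: 5.145833
Error: 0.018519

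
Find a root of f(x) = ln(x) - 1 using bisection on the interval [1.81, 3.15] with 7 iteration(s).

f(x) = ln(x) - 1
Initial interval: [1.81, 3.15]

Iteration 1:
  c_1 = (1.810000 + 3.150000)/2 = 2.480000
  f(c_1) = f(2.480000) = -0.091741
  f(a) × f(c) ≥ 0, new interval: [2.480000, 3.150000]
Iteration 2:
  c_2 = (2.480000 + 3.150000)/2 = 2.815000
  f(c_2) = f(2.815000) = 0.034962
  f(a) × f(c) < 0, new interval: [2.480000, 2.815000]
Iteration 3:
  c_3 = (2.480000 + 2.815000)/2 = 2.647500
  f(c_3) = f(2.647500) = -0.026384
  f(a) × f(c) ≥ 0, new interval: [2.647500, 2.815000]
Iteration 4:
  c_4 = (2.647500 + 2.815000)/2 = 2.731250
  f(c_4) = f(2.731250) = 0.004759
  f(a) × f(c) < 0, new interval: [2.647500, 2.731250]
Iteration 5:
  c_5 = (2.647500 + 2.731250)/2 = 2.689375
  f(c_5) = f(2.689375) = -0.010691
  f(a) × f(c) ≥ 0, new interval: [2.689375, 2.731250]
Iteration 6:
  c_6 = (2.689375 + 2.731250)/2 = 2.710313
  f(c_6) = f(2.710313) = -0.002936
  f(a) × f(c) ≥ 0, new interval: [2.710313, 2.731250]
Iteration 7:
  c_7 = (2.710313 + 2.731250)/2 = 2.720781
  f(c_7) = f(2.720781) = 0.000919
  f(a) × f(c) < 0, new interval: [2.710313, 2.720781]

After 7 iteration(s), the approximation is c_7 = 2.720781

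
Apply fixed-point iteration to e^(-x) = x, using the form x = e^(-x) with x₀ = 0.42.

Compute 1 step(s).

Equation: e^(-x) = x
Fixed-point form: x = e^(-x)
x₀ = 0.42

x_1 = g(0.420000) = 0.657047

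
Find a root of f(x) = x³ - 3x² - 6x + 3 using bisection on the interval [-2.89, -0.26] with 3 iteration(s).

f(x) = x³ - 3x² - 6x + 3
Initial interval: [-2.89, -0.26]

Iteration 1:
  c_1 = (-2.890000 + (-0.260000))/2 = -1.575000
  f(c_1) = f(-1.575000) = 1.101141
  f(a) × f(c) < 0, new interval: [-2.890000, -1.575000]
Iteration 2:
  c_2 = (-2.890000 + (-1.575000))/2 = -2.232500
  f(c_2) = f(-2.232500) = -9.684074
  f(a) × f(c) ≥ 0, new interval: [-2.232500, -1.575000]
Iteration 3:
  c_3 = (-2.232500 + (-1.575000))/2 = -1.903750
  f(c_3) = f(-1.903750) = -3.349985
  f(a) × f(c) ≥ 0, new interval: [-1.903750, -1.575000]

After 3 iteration(s), the approximation is c_3 = -1.903750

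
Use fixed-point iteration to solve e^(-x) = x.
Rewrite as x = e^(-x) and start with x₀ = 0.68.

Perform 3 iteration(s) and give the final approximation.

Equation: e^(-x) = x
Fixed-point form: x = e^(-x)
x₀ = 0.68

x_1 = g(0.680000) = 0.506617
x_2 = g(0.506617) = 0.602531
x_3 = g(0.602531) = 0.547425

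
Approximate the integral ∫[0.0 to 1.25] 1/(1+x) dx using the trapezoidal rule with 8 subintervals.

f(x) = 1/(1+x)
a = 0.0, b = 1.25, n = 8
h = (b - a)/n = 0.156250

Trapezoidal rule: (h/2)[f(x₀) + 2f(x₁) + 2f(x₂) + ... + f(xₙ)]

x_0 = 0.0000, f(x_0) = 1.000000, coefficient = 1
x_1 = 0.1562, f(x_1) = 0.864865, coefficient = 2
x_2 = 0.3125, f(x_2) = 0.761905, coefficient = 2
x_3 = 0.4688, f(x_3) = 0.680851, coefficient = 2
x_4 = 0.6250, f(x_4) = 0.615385, coefficient = 2
x_5 = 0.7812, f(x_5) = 0.561404, coefficient = 2
x_6 = 0.9375, f(x_6) = 0.516129, coefficient = 2
x_7 = 1.0938, f(x_7) = 0.477612, coefficient = 2
x_8 = 1.2500, f(x_8) = 0.444444, coefficient = 1

I ≈ (0.156250/2) × 10.400744 = 0.812558
Exact value: 0.810930
Error: 0.001628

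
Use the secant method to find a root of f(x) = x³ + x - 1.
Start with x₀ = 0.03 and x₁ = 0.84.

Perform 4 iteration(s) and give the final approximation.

f(x) = x³ + x - 1
x₀ = 0.03, x₁ = 0.84

Secant formula: x_{n+1} = x_n - f(x_n)(x_n - x_{n-1})/(f(x_n) - f(x_{n-1}))

Iteration 1:
  f(0.030000) = -0.969973
  f(0.840000) = 0.432704
  x_2 = 0.840000 - 0.432704×(0.840000 - 0.030000)/(0.432704 - (-0.969973))
       = 0.590128
Iteration 2:
  f(0.840000) = 0.432704
  f(0.590128) = -0.204360
  x_3 = 0.590128 - (-0.204360)×(0.590128 - 0.840000)/(-0.204360 - 0.432704)
       = 0.670283
Iteration 3:
  f(0.590128) = -0.204360
  f(0.670283) = -0.028573
  x_4 = 0.670283 - (-0.028573)×(0.670283 - 0.590128)/(-0.028573 - (-0.204360))
       = 0.683312
Iteration 4:
  f(0.670283) = -0.028573
  f(0.683312) = 0.002360
  x_5 = 0.683312 - 0.002360×(0.683312 - 0.670283)/(0.002360 - (-0.028573))
       = 0.682318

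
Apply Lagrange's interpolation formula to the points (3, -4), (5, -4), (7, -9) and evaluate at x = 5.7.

Lagrange interpolation formula:
P(x) = Σ yᵢ × Lᵢ(x)
where Lᵢ(x) = Π_{j≠i} (x - xⱼ)/(xᵢ - xⱼ)

L_0(5.7) = (5.7 - 5)/(3 - 5) × (5.7 - 7)/(3 - 7) = -0.113750
L_1(5.7) = (5.7 - 3)/(5 - 3) × (5.7 - 7)/(5 - 7) = 0.877500
L_2(5.7) = (5.7 - 3)/(7 - 3) × (5.7 - 5)/(7 - 5) = 0.236250

P(5.7) = (-4)×L_0(5.7) + (-4)×L_1(5.7) + (-9)×L_2(5.7)
P(5.7) = -5.181250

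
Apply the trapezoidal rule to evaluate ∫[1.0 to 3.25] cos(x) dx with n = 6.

f(x) = cos(x)
a = 1.0, b = 3.25, n = 6
h = (b - a)/n = 0.375000

Trapezoidal rule: (h/2)[f(x₀) + 2f(x₁) + 2f(x₂) + ... + f(xₙ)]

x_0 = 1.0000, f(x_0) = 0.540302, coefficient = 1
x_1 = 1.3750, f(x_1) = 0.194548, coefficient = 2
x_2 = 1.7500, f(x_2) = -0.178246, coefficient = 2
x_3 = 2.1250, f(x_3) = -0.526266, coefficient = 2
x_4 = 2.5000, f(x_4) = -0.801144, coefficient = 2
x_5 = 2.8750, f(x_5) = -0.964674, coefficient = 2
x_6 = 3.2500, f(x_6) = -0.994130, coefficient = 1

I ≈ (0.375000/2) × -5.005392 = -0.938511
Exact value: -0.949666
Error: 0.011155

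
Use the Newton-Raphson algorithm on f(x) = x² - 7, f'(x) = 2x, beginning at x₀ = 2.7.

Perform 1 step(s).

f(x) = x² - 7
f'(x) = 2x
x₀ = 2.7

Newton-Raphson formula: x_{n+1} = x_n - f(x_n)/f'(x_n)

Iteration 1:
  f(2.700000) = 0.290000
  f'(2.700000) = 5.400000
  x_1 = 2.700000 - 0.290000/5.400000 = 2.646296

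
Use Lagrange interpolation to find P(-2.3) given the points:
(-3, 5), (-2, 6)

Lagrange interpolation formula:
P(x) = Σ yᵢ × Lᵢ(x)
where Lᵢ(x) = Π_{j≠i} (x - xⱼ)/(xᵢ - xⱼ)

L_0(-2.3) = (-2.3 - (-2))/(-3 - (-2)) = 0.300000
L_1(-2.3) = (-2.3 - (-3))/(-2 - (-3)) = 0.700000

P(-2.3) = 5×L_0(-2.3) + 6×L_1(-2.3)
P(-2.3) = 5.700000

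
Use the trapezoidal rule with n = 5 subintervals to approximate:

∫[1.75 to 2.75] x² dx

f(x) = x²
a = 1.75, b = 2.75, n = 5
h = (b - a)/n = 0.200000

Trapezoidal rule: (h/2)[f(x₀) + 2f(x₁) + 2f(x₂) + ... + f(xₙ)]

x_0 = 1.7500, f(x_0) = 3.062500, coefficient = 1
x_1 = 1.9500, f(x_1) = 3.802500, coefficient = 2
x_2 = 2.1500, f(x_2) = 4.622500, coefficient = 2
x_3 = 2.3500, f(x_3) = 5.522500, coefficient = 2
x_4 = 2.5500, f(x_4) = 6.502500, coefficient = 2
x_5 = 2.7500, f(x_5) = 7.562500, coefficient = 1

I ≈ (0.200000/2) × 51.525000 = 5.152500
Exact value: 5.145833
Error: 0.006667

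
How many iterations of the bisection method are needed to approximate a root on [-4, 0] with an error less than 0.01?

We need (b-a)/2^n ≤ 0.01
(0 - (-4))/2^n ≤ 0.01
4/2^n ≤ 0.01
2^n ≥ 400
n ≥ log₂(400) = 8.64
n ≥ 9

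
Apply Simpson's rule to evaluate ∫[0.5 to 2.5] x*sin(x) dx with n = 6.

f(x) = x*sin(x)
a = 0.5, b = 2.5, n = 6
h = (b - a)/n = 0.333333

Simpson's rule: (h/3)[f(x₀) + 4f(x₁) + 2f(x₂) + ... + f(xₙ)]

x_0 = 0.5000, f(x_0) = 0.239713, coefficient = 1
x_1 = 0.8333, f(x_1) = 0.616814, coefficient = 4
x_2 = 1.1667, f(x_2) = 1.072686, coefficient = 2
x_3 = 1.5000, f(x_3) = 1.496242, coefficient = 4
x_4 = 1.8333, f(x_4) = 1.770514, coefficient = 2
x_5 = 2.1667, f(x_5) = 1.793264, coefficient = 4
x_6 = 2.5000, f(x_6) = 1.496180, coefficient = 1

I ≈ (0.333333/3) × 23.047574 = 2.560842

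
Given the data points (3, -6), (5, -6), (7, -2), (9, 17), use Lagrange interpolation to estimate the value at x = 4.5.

Lagrange interpolation formula:
P(x) = Σ yᵢ × Lᵢ(x)
where Lᵢ(x) = Π_{j≠i} (x - xⱼ)/(xᵢ - xⱼ)

L_0(4.5) = (4.5 - 5)/(3 - 5) × (4.5 - 7)/(3 - 7) × (4.5 - 9)/(3 - 9) = 0.117188
L_1(4.5) = (4.5 - 3)/(5 - 3) × (4.5 - 7)/(5 - 7) × (4.5 - 9)/(5 - 9) = 1.054688
L_2(4.5) = (4.5 - 3)/(7 - 3) × (4.5 - 5)/(7 - 5) × (4.5 - 9)/(7 - 9) = -0.210938
L_3(4.5) = (4.5 - 3)/(9 - 3) × (4.5 - 5)/(9 - 5) × (4.5 - 7)/(9 - 7) = 0.039062

P(4.5) = (-6)×L_0(4.5) + (-6)×L_1(4.5) + (-2)×L_2(4.5) + 17×L_3(4.5)
P(4.5) = -5.945312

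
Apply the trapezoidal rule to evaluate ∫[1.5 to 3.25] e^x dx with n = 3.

f(x) = e^x
a = 1.5, b = 3.25, n = 3
h = (b - a)/n = 0.583333

Trapezoidal rule: (h/2)[f(x₀) + 2f(x₁) + 2f(x₂) + ... + f(xₙ)]

x_0 = 1.5000, f(x_0) = 4.481689, coefficient = 1
x_1 = 2.0833, f(x_1) = 8.031195, coefficient = 2
x_2 = 2.6667, f(x_2) = 14.391916, coefficient = 2
x_3 = 3.2500, f(x_3) = 25.790340, coefficient = 1

I ≈ (0.583333/2) × 75.118251 = 21.909490
Exact value: 21.308651
Error: 0.600839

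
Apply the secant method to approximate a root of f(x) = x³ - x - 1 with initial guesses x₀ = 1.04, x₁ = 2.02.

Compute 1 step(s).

f(x) = x³ - x - 1
x₀ = 1.04, x₁ = 2.02

Secant formula: x_{n+1} = x_n - f(x_n)(x_n - x_{n-1})/(f(x_n) - f(x_{n-1}))

Iteration 1:
  f(1.040000) = -0.915136
  f(2.020000) = 5.222408
  x_2 = 2.020000 - 5.222408×(2.020000 - 1.040000)/(5.222408 - (-0.915136))
       = 1.186123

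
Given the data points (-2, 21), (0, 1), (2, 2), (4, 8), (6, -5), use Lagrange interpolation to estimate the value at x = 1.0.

Lagrange interpolation formula:
P(x) = Σ yᵢ × Lᵢ(x)
where Lᵢ(x) = Π_{j≠i} (x - xⱼ)/(xᵢ - xⱼ)

L_0(1.0) = (1.0 - 0)/(-2 - 0) × (1.0 - 2)/(-2 - 2) × (1.0 - 4)/(-2 - 4) × (1.0 - 6)/(-2 - 6) = -0.039062
L_1(1.0) = (1.0 - (-2))/(0 - (-2)) × (1.0 - 2)/(0 - 2) × (1.0 - 4)/(0 - 4) × (1.0 - 6)/(0 - 6) = 0.468750
L_2(1.0) = (1.0 - (-2))/(2 - (-2)) × (1.0 - 0)/(2 - 0) × (1.0 - 4)/(2 - 4) × (1.0 - 6)/(2 - 6) = 0.703125
L_3(1.0) = (1.0 - (-2))/(4 - (-2)) × (1.0 - 0)/(4 - 0) × (1.0 - 2)/(4 - 2) × (1.0 - 6)/(4 - 6) = -0.156250
L_4(1.0) = (1.0 - (-2))/(6 - (-2)) × (1.0 - 0)/(6 - 0) × (1.0 - 2)/(6 - 2) × (1.0 - 4)/(6 - 4) = 0.023438

P(1.0) = 21×L_0(1.0) + 1×L_1(1.0) + 2×L_2(1.0) + 8×L_3(1.0) + (-5)×L_4(1.0)
P(1.0) = -0.312500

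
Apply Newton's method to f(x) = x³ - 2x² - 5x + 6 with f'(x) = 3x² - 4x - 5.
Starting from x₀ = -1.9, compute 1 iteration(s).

f(x) = x³ - 2x² - 5x + 6
f'(x) = 3x² - 4x - 5
x₀ = -1.9

Newton-Raphson formula: x_{n+1} = x_n - f(x_n)/f'(x_n)

Iteration 1:
  f(-1.900000) = 1.421000
  f'(-1.900000) = 13.430000
  x_1 = -1.900000 - 1.421000/13.430000 = -2.005808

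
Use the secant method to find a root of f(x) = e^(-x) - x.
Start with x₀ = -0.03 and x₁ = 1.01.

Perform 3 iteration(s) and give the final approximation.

f(x) = e^(-x) - x
x₀ = -0.03, x₁ = 1.01

Secant formula: x_{n+1} = x_n - f(x_n)(x_n - x_{n-1})/(f(x_n) - f(x_{n-1}))

Iteration 1:
  f(-0.030000) = 1.060455
  f(1.010000) = -0.645781
  x_2 = 1.010000 - (-0.645781)×(1.010000 - (-0.030000))/(-0.645781 - 1.060455)
       = 0.616378
Iteration 2:
  f(1.010000) = -0.645781
  f(0.616378) = -0.076481
  x_3 = 0.616378 - (-0.076481)×(0.616378 - 1.010000)/(-0.076481 - (-0.645781))
       = 0.563498
Iteration 3:
  f(0.616378) = -0.076481
  f(0.563498) = 0.005717
  x_4 = 0.563498 - 0.005717×(0.563498 - 0.616378)/(0.005717 - (-0.076481))
       = 0.567176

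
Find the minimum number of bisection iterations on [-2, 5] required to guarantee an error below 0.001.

We need (b-a)/2^n ≤ 0.001
(5 - (-2))/2^n ≤ 0.001
7/2^n ≤ 0.001
2^n ≥ 7000
n ≥ log₂(7000) = 12.77
n ≥ 13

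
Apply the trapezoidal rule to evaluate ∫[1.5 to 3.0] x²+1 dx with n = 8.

f(x) = x²+1
a = 1.5, b = 3.0, n = 8
h = (b - a)/n = 0.187500

Trapezoidal rule: (h/2)[f(x₀) + 2f(x₁) + 2f(x₂) + ... + f(xₙ)]

x_0 = 1.5000, f(x_0) = 3.250000, coefficient = 1
x_1 = 1.6875, f(x_1) = 3.847656, coefficient = 2
x_2 = 1.8750, f(x_2) = 4.515625, coefficient = 2
x_3 = 2.0625, f(x_3) = 5.253906, coefficient = 2
x_4 = 2.2500, f(x_4) = 6.062500, coefficient = 2
x_5 = 2.4375, f(x_5) = 6.941406, coefficient = 2
x_6 = 2.6250, f(x_6) = 7.890625, coefficient = 2
x_7 = 2.8125, f(x_7) = 8.910156, coefficient = 2
x_8 = 3.0000, f(x_8) = 10.000000, coefficient = 1

I ≈ (0.187500/2) × 100.093750 = 9.383789
Exact value: 9.375000
Error: 0.008789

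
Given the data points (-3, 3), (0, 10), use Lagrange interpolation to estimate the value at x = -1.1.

Lagrange interpolation formula:
P(x) = Σ yᵢ × Lᵢ(x)
where Lᵢ(x) = Π_{j≠i} (x - xⱼ)/(xᵢ - xⱼ)

L_0(-1.1) = (-1.1 - 0)/(-3 - 0) = 0.366667
L_1(-1.1) = (-1.1 - (-3))/(0 - (-3)) = 0.633333

P(-1.1) = 3×L_0(-1.1) + 10×L_1(-1.1)
P(-1.1) = 7.433333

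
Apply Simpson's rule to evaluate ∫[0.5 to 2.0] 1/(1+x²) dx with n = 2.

f(x) = 1/(1+x²)
a = 0.5, b = 2.0, n = 2
h = (b - a)/n = 0.750000

Simpson's rule: (h/3)[f(x₀) + 4f(x₁) + 2f(x₂) + ... + f(xₙ)]

x_0 = 0.5000, f(x_0) = 0.800000, coefficient = 1
x_1 = 1.2500, f(x_1) = 0.390244, coefficient = 4
x_2 = 2.0000, f(x_2) = 0.200000, coefficient = 1

I ≈ (0.750000/3) × 2.560976 = 0.640244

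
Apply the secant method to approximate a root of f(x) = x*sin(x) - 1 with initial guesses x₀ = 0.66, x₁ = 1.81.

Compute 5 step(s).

f(x) = x*sin(x) - 1
x₀ = 0.66, x₁ = 1.81

Secant formula: x_{n+1} = x_n - f(x_n)(x_n - x_{n-1})/(f(x_n) - f(x_{n-1}))

Iteration 1:
  f(0.660000) = -0.595343
  f(1.810000) = 0.758464
  x_2 = 1.810000 - 0.758464×(1.810000 - 0.660000)/(0.758464 - (-0.595343))
       = 1.165718
Iteration 2:
  f(1.810000) = 0.758464
  f(1.165718) = 0.071378
  x_3 = 1.165718 - 0.071378×(1.165718 - 1.810000)/(0.071378 - 0.758464)
       = 1.098786
Iteration 3:
  f(1.165718) = 0.071378
  f(1.098786) = -0.021359
  x_4 = 1.098786 - (-0.021359)×(1.098786 - 1.165718)/(-0.021359 - 0.071378)
       = 1.114202
Iteration 4:
  f(1.098786) = -0.021359
  f(1.114202) = 0.000062
  x_5 = 1.114202 - 0.000062×(1.114202 - 1.098786)/(0.000062 - (-0.021359))
       = 1.114157
Iteration 5:
  f(1.114202) = 0.000062
  f(1.114157) = 0.000000
  x_6 = 1.114157 - 0.000000×(1.114157 - 1.114202)/(0.000000 - 0.000062)
       = 1.114157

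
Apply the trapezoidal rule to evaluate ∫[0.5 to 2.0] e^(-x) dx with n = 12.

f(x) = e^(-x)
a = 0.5, b = 2.0, n = 12
h = (b - a)/n = 0.125000

Trapezoidal rule: (h/2)[f(x₀) + 2f(x₁) + 2f(x₂) + ... + f(xₙ)]

x_0 = 0.5000, f(x_0) = 0.606531, coefficient = 1
x_1 = 0.6250, f(x_1) = 0.535261, coefficient = 2
x_2 = 0.7500, f(x_2) = 0.472367, coefficient = 2
x_3 = 0.8750, f(x_3) = 0.416862, coefficient = 2
x_4 = 1.0000, f(x_4) = 0.367879, coefficient = 2
x_5 = 1.1250, f(x_5) = 0.324652, coefficient = 2
x_6 = 1.2500, f(x_6) = 0.286505, coefficient = 2
x_7 = 1.3750, f(x_7) = 0.252840, coefficient = 2
x_8 = 1.5000, f(x_8) = 0.223130, coefficient = 2
x_9 = 1.6250, f(x_9) = 0.196912, coefficient = 2
x_10 = 1.7500, f(x_10) = 0.173774, coefficient = 2
x_11 = 1.8750, f(x_11) = 0.153355, coefficient = 2
x_12 = 2.0000, f(x_12) = 0.135335, coefficient = 1

I ≈ (0.125000/2) × 7.548940 = 0.471809
Exact value: 0.471195
Error: 0.000613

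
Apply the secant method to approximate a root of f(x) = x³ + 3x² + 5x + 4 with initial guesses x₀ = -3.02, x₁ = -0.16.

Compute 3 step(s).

f(x) = x³ + 3x² + 5x + 4
x₀ = -3.02, x₁ = -0.16

Secant formula: x_{n+1} = x_n - f(x_n)(x_n - x_{n-1})/(f(x_n) - f(x_{n-1}))

Iteration 1:
  f(-3.020000) = -11.282408
  f(-0.160000) = 3.272704
  x_2 = -0.160000 - 3.272704×(-0.160000 - (-3.020000))/(3.272704 - (-11.282408))
       = -0.803068
Iteration 2:
  f(-0.160000) = 3.272704
  f(-0.803068) = 1.401500
  x_3 = -0.803068 - 1.401500×(-0.803068 - (-0.160000))/(1.401500 - 3.272704)
       = -1.284716
Iteration 3:
  f(-0.803068) = 1.401500
  f(-1.284716) = 0.407488
  x_4 = -1.284716 - 0.407488×(-1.284716 - (-0.803068))/(0.407488 - 1.401500)
       = -1.482164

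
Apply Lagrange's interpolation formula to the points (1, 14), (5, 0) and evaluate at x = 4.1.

Lagrange interpolation formula:
P(x) = Σ yᵢ × Lᵢ(x)
where Lᵢ(x) = Π_{j≠i} (x - xⱼ)/(xᵢ - xⱼ)

L_0(4.1) = (4.1 - 5)/(1 - 5) = 0.225000
L_1(4.1) = (4.1 - 1)/(5 - 1) = 0.775000

P(4.1) = 14×L_0(4.1) + 0×L_1(4.1)
P(4.1) = 3.150000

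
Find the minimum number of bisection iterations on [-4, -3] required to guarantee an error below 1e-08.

We need (b-a)/2^n ≤ 1e-08
(-3 - (-4))/2^n ≤ 1e-08
1/2^n ≤ 1e-08
2^n ≥ 100000000
n ≥ log₂(100000000) = 26.58
n ≥ 27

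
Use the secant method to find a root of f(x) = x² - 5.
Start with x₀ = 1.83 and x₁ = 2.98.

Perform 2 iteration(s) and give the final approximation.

f(x) = x² - 5
x₀ = 1.83, x₁ = 2.98

Secant formula: x_{n+1} = x_n - f(x_n)(x_n - x_{n-1})/(f(x_n) - f(x_{n-1}))

Iteration 1:
  f(1.830000) = -1.651100
  f(2.980000) = 3.880400
  x_2 = 2.980000 - 3.880400×(2.980000 - 1.830000)/(3.880400 - (-1.651100))
       = 2.173264
Iteration 2:
  f(2.980000) = 3.880400
  f(2.173264) = -0.276923
  x_3 = 2.173264 - (-0.276923)×(2.173264 - 2.980000)/(-0.276923 - 3.880400)
       = 2.227002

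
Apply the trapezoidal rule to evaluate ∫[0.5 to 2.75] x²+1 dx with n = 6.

f(x) = x²+1
a = 0.5, b = 2.75, n = 6
h = (b - a)/n = 0.375000

Trapezoidal rule: (h/2)[f(x₀) + 2f(x₁) + 2f(x₂) + ... + f(xₙ)]

x_0 = 0.5000, f(x_0) = 1.250000, coefficient = 1
x_1 = 0.8750, f(x_1) = 1.765625, coefficient = 2
x_2 = 1.2500, f(x_2) = 2.562500, coefficient = 2
x_3 = 1.6250, f(x_3) = 3.640625, coefficient = 2
x_4 = 2.0000, f(x_4) = 5.000000, coefficient = 2
x_5 = 2.3750, f(x_5) = 6.640625, coefficient = 2
x_6 = 2.7500, f(x_6) = 8.562500, coefficient = 1

I ≈ (0.375000/2) × 49.031250 = 9.193359
Exact value: 9.140625
Error: 0.052734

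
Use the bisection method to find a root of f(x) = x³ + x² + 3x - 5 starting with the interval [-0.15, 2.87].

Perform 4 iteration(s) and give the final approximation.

f(x) = x³ + x² + 3x - 5
Initial interval: [-0.15, 2.87]

Iteration 1:
  c_1 = (-0.150000 + 2.870000)/2 = 1.360000
  f(c_1) = f(1.360000) = 3.445056
  f(a) × f(c) < 0, new interval: [-0.150000, 1.360000]
Iteration 2:
  c_2 = (-0.150000 + 1.360000)/2 = 0.605000
  f(c_2) = f(0.605000) = -2.597530
  f(a) × f(c) ≥ 0, new interval: [0.605000, 1.360000]
Iteration 3:
  c_3 = (0.605000 + 1.360000)/2 = 0.982500
  f(c_3) = f(0.982500) = -0.138780
  f(a) × f(c) ≥ 0, new interval: [0.982500, 1.360000]
Iteration 4:
  c_4 = (0.982500 + 1.360000)/2 = 1.171250
  f(c_4) = f(1.171250) = 1.492328
  f(a) × f(c) < 0, new interval: [0.982500, 1.171250]

After 4 iteration(s), the approximation is c_4 = 1.171250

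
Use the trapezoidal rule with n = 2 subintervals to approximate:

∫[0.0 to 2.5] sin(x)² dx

f(x) = sin(x)²
a = 0.0, b = 2.5, n = 2
h = (b - a)/n = 1.250000

Trapezoidal rule: (h/2)[f(x₀) + 2f(x₁) + 2f(x₂) + ... + f(xₙ)]

x_0 = 0.0000, f(x_0) = 0.000000, coefficient = 1
x_1 = 1.2500, f(x_1) = 0.900572, coefficient = 2
x_2 = 2.5000, f(x_2) = 0.358169, coefficient = 1

I ≈ (1.250000/2) × 2.159313 = 1.349570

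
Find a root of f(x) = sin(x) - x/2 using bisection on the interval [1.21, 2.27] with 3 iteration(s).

f(x) = sin(x) - x/2
Initial interval: [1.21, 2.27]

Iteration 1:
  c_1 = (1.210000 + 2.270000)/2 = 1.740000
  f(c_1) = f(1.740000) = 0.115719
  f(a) × f(c) ≥ 0, new interval: [1.740000, 2.270000]
Iteration 2:
  c_2 = (1.740000 + 2.270000)/2 = 2.005000
  f(c_2) = f(2.005000) = -0.095295
  f(a) × f(c) < 0, new interval: [1.740000, 2.005000]
Iteration 3:
  c_3 = (1.740000 + 2.005000)/2 = 1.872500
  f(c_3) = f(1.872500) = 0.018582
  f(a) × f(c) ≥ 0, new interval: [1.872500, 2.005000]

After 3 iteration(s), the approximation is c_3 = 1.872500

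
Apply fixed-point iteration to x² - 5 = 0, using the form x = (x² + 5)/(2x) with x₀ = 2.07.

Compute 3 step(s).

Equation: x² - 5 = 0
Fixed-point form: x = (x² + 5)/(2x)
x₀ = 2.07

x_1 = g(2.070000) = 2.242729
x_2 = g(2.242729) = 2.236078
x_3 = g(2.236078) = 2.236068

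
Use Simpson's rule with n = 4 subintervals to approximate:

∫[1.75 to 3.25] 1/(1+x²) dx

f(x) = 1/(1+x²)
a = 1.75, b = 3.25, n = 4
h = (b - a)/n = 0.375000

Simpson's rule: (h/3)[f(x₀) + 4f(x₁) + 2f(x₂) + ... + f(xₙ)]

x_0 = 1.7500, f(x_0) = 0.246154, coefficient = 1
x_1 = 2.1250, f(x_1) = 0.181303, coefficient = 4
x_2 = 2.5000, f(x_2) = 0.137931, coefficient = 2
x_3 = 2.8750, f(x_3) = 0.107926, coefficient = 4
x_4 = 3.2500, f(x_4) = 0.086486, coefficient = 1

I ≈ (0.375000/3) × 1.765418 = 0.220677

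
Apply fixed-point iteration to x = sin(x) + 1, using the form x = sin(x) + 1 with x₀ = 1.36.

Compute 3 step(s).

Equation: x = sin(x) + 1
Fixed-point form: x = sin(x) + 1
x₀ = 1.36

x_1 = g(1.360000) = 1.977865
x_2 = g(1.977865) = 1.918285
x_3 = g(1.918285) = 1.940231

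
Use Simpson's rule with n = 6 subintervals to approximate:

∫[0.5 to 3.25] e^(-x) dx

f(x) = e^(-x)
a = 0.5, b = 3.25, n = 6
h = (b - a)/n = 0.458333

Simpson's rule: (h/3)[f(x₀) + 4f(x₁) + 2f(x₂) + ... + f(xₙ)]

x_0 = 0.5000, f(x_0) = 0.606531, coefficient = 1
x_1 = 0.9583, f(x_1) = 0.383532, coefficient = 4
x_2 = 1.4167, f(x_2) = 0.242521, coefficient = 2
x_3 = 1.8750, f(x_3) = 0.153355, coefficient = 4
x_4 = 2.3333, f(x_4) = 0.096972, coefficient = 2
x_5 = 2.7917, f(x_5) = 0.061319, coefficient = 4
x_6 = 3.2500, f(x_6) = 0.038774, coefficient = 1

I ≈ (0.458333/3) × 3.717113 = 0.567892
Exact value: 0.567756
Error: 0.000136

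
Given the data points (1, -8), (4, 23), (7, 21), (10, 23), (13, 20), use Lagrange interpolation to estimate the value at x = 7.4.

Lagrange interpolation formula:
P(x) = Σ yᵢ × Lᵢ(x)
where Lᵢ(x) = Π_{j≠i} (x - xⱼ)/(xᵢ - xⱼ)

L_0(7.4) = (7.4 - 4)/(1 - 4) × (7.4 - 7)/(1 - 7) × (7.4 - 10)/(1 - 10) × (7.4 - 13)/(1 - 13) = 0.010186
L_1(7.4) = (7.4 - 1)/(4 - 1) × (7.4 - 7)/(4 - 7) × (7.4 - 10)/(4 - 10) × (7.4 - 13)/(4 - 13) = -0.076695
L_2(7.4) = (7.4 - 1)/(7 - 1) × (7.4 - 4)/(7 - 4) × (7.4 - 10)/(7 - 10) × (7.4 - 13)/(7 - 13) = 0.977857
L_3(7.4) = (7.4 - 1)/(10 - 1) × (7.4 - 4)/(10 - 4) × (7.4 - 7)/(10 - 7) × (7.4 - 13)/(10 - 13) = 0.100293
L_4(7.4) = (7.4 - 1)/(13 - 1) × (7.4 - 4)/(13 - 4) × (7.4 - 7)/(13 - 7) × (7.4 - 10)/(13 - 10) = -0.011641

P(7.4) = (-8)×L_0(7.4) + 23×L_1(7.4) + 21×L_2(7.4) + 23×L_3(7.4) + 20×L_4(7.4)
P(7.4) = 20.763444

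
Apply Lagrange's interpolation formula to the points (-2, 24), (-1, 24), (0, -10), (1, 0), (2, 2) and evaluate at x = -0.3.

Lagrange interpolation formula:
P(x) = Σ yᵢ × Lᵢ(x)
where Lᵢ(x) = Π_{j≠i} (x - xⱼ)/(xᵢ - xⱼ)

L_0(-0.3) = (-0.3 - (-1))/(-2 - (-1)) × (-0.3 - 0)/(-2 - 0) × (-0.3 - 1)/(-2 - 1) × (-0.3 - 2)/(-2 - 2) = -0.026162
L_1(-0.3) = (-0.3 - (-2))/(-1 - (-2)) × (-0.3 - 0)/(-1 - 0) × (-0.3 - 1)/(-1 - 1) × (-0.3 - 2)/(-1 - 2) = 0.254150
L_2(-0.3) = (-0.3 - (-2))/(0 - (-2)) × (-0.3 - (-1))/(0 - (-1)) × (-0.3 - 1)/(0 - 1) × (-0.3 - 2)/(0 - 2) = 0.889525
L_3(-0.3) = (-0.3 - (-2))/(1 - (-2)) × (-0.3 - (-1))/(1 - (-1)) × (-0.3 - 0)/(1 - 0) × (-0.3 - 2)/(1 - 2) = -0.136850
L_4(-0.3) = (-0.3 - (-2))/(2 - (-2)) × (-0.3 - (-1))/(2 - (-1)) × (-0.3 - 0)/(2 - 0) × (-0.3 - 1)/(2 - 1) = 0.019337

P(-0.3) = 24×L_0(-0.3) + 24×L_1(-0.3) + (-10)×L_2(-0.3) + 0×L_3(-0.3) + 2×L_4(-0.3)
P(-0.3) = -3.384875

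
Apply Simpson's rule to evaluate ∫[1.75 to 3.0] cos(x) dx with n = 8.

f(x) = cos(x)
a = 1.75, b = 3.0, n = 8
h = (b - a)/n = 0.156250

Simpson's rule: (h/3)[f(x₀) + 4f(x₁) + 2f(x₂) + ... + f(xₙ)]

x_0 = 1.7500, f(x_0) = -0.178246, coefficient = 1
x_1 = 1.9062, f(x_1) = -0.329198, coefficient = 4
x_2 = 2.0625, f(x_2) = -0.472128, coefficient = 2
x_3 = 2.2188, f(x_3) = -0.603556, coefficient = 4
x_4 = 2.3750, f(x_4) = -0.720278, coefficient = 2
x_5 = 2.5312, f(x_5) = -0.819452, coefficient = 4
x_6 = 2.6875, f(x_6) = -0.898659, coefficient = 2
x_7 = 2.8438, f(x_7) = -0.955972, coefficient = 4
x_8 = 3.0000, f(x_8) = -0.989992, coefficient = 1

I ≈ (0.156250/3) × -16.183080 = -0.842869
Exact value: -0.842866
Error: 0.000003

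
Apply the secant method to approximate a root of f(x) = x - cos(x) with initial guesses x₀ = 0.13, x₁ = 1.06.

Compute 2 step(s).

f(x) = x - cos(x)
x₀ = 0.13, x₁ = 1.06

Secant formula: x_{n+1} = x_n - f(x_n)(x_n - x_{n-1})/(f(x_n) - f(x_{n-1}))

Iteration 1:
  f(0.130000) = -0.861562
  f(1.060000) = 0.571128
  x_2 = 1.060000 - 0.571128×(1.060000 - 0.130000)/(0.571128 - (-0.861562))
       = 0.689265
Iteration 2:
  f(1.060000) = 0.571128
  f(0.689265) = -0.082449
  x_3 = 0.689265 - (-0.082449)×(0.689265 - 1.060000)/(-0.082449 - 0.571128)
       = 0.736033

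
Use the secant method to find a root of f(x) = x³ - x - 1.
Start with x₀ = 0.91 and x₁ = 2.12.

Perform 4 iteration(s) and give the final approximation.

f(x) = x³ - x - 1
x₀ = 0.91, x₁ = 2.12

Secant formula: x_{n+1} = x_n - f(x_n)(x_n - x_{n-1})/(f(x_n) - f(x_{n-1}))

Iteration 1:
  f(0.910000) = -1.156429
  f(2.120000) = 6.408128
  x_2 = 2.120000 - 6.408128×(2.120000 - 0.910000)/(6.408128 - (-1.156429))
       = 1.094978
Iteration 2:
  f(2.120000) = 6.408128
  f(1.094978) = -0.782124
  x_3 = 1.094978 - (-0.782124)×(1.094978 - 2.120000)/(-0.782124 - 6.408128)
       = 1.206476
Iteration 3:
  f(1.094978) = -0.782124
  f(1.206476) = -0.450350
  x_4 = 1.206476 - (-0.450350)×(1.206476 - 1.094978)/(-0.450350 - (-0.782124))
       = 1.357822
Iteration 4:
  f(1.206476) = -0.450350
  f(1.357822) = 0.145567
  x_5 = 1.357822 - 0.145567×(1.357822 - 1.206476)/(0.145567 - (-0.450350))
       = 1.320852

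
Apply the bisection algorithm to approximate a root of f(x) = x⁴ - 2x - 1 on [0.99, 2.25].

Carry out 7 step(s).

f(x) = x⁴ - 2x - 1
Initial interval: [0.99, 2.25]

Iteration 1:
  c_1 = (0.990000 + 2.250000)/2 = 1.620000
  f(c_1) = f(1.620000) = 2.647475
  f(a) × f(c) < 0, new interval: [0.990000, 1.620000]
Iteration 2:
  c_2 = (0.990000 + 1.620000)/2 = 1.305000
  f(c_2) = f(1.305000) = -0.709706
  f(a) × f(c) ≥ 0, new interval: [1.305000, 1.620000]
Iteration 3:
  c_3 = (1.305000 + 1.620000)/2 = 1.462500
  f(c_3) = f(1.462500) = 0.649920
  f(a) × f(c) < 0, new interval: [1.305000, 1.462500]
Iteration 4:
  c_4 = (1.305000 + 1.462500)/2 = 1.383750
  f(c_4) = f(1.383750) = -0.101179
  f(a) × f(c) ≥ 0, new interval: [1.383750, 1.462500]
Iteration 5:
  c_5 = (1.383750 + 1.462500)/2 = 1.423125
  f(c_5) = f(1.423125) = 0.255528
  f(a) × f(c) < 0, new interval: [1.383750, 1.423125]
Iteration 6:
  c_6 = (1.383750 + 1.423125)/2 = 1.403438
  f(c_6) = f(1.403438) = 0.072594
  f(a) × f(c) < 0, new interval: [1.383750, 1.403438]
Iteration 7:
  c_7 = (1.383750 + 1.403438)/2 = 1.393594
  f(c_7) = f(1.393594) = -0.015421
  f(a) × f(c) ≥ 0, new interval: [1.393594, 1.403438]

After 7 iteration(s), the approximation is c_7 = 1.393594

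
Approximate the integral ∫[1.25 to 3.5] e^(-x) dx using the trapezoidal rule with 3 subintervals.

f(x) = e^(-x)
a = 1.25, b = 3.5, n = 3
h = (b - a)/n = 0.750000

Trapezoidal rule: (h/2)[f(x₀) + 2f(x₁) + 2f(x₂) + ... + f(xₙ)]

x_0 = 1.2500, f(x_0) = 0.286505, coefficient = 1
x_1 = 2.0000, f(x_1) = 0.135335, coefficient = 2
x_2 = 2.7500, f(x_2) = 0.063928, coefficient = 2
x_3 = 3.5000, f(x_3) = 0.030197, coefficient = 1

I ≈ (0.750000/2) × 0.715228 = 0.268211
Exact value: 0.256307
Error: 0.011903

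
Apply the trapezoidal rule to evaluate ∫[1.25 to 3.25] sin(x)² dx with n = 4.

f(x) = sin(x)²
a = 1.25, b = 3.25, n = 4
h = (b - a)/n = 0.500000

Trapezoidal rule: (h/2)[f(x₀) + 2f(x₁) + 2f(x₂) + ... + f(xₙ)]

x_0 = 1.2500, f(x_0) = 0.900572, coefficient = 1
x_1 = 1.7500, f(x_1) = 0.968228, coefficient = 2
x_2 = 2.2500, f(x_2) = 0.605398, coefficient = 2
x_3 = 2.7500, f(x_3) = 0.145665, coefficient = 2
x_4 = 3.2500, f(x_4) = 0.011706, coefficient = 1

I ≈ (0.500000/2) × 4.350861 = 1.087715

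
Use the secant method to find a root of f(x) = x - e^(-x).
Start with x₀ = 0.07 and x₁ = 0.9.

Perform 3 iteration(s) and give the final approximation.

f(x) = x - e^(-x)
x₀ = 0.07, x₁ = 0.9

Secant formula: x_{n+1} = x_n - f(x_n)(x_n - x_{n-1})/(f(x_n) - f(x_{n-1}))

Iteration 1:
  f(0.070000) = -0.862394
  f(0.900000) = 0.493430
  x_2 = 0.900000 - 0.493430×(0.900000 - 0.070000)/(0.493430 - (-0.862394))
       = 0.597935
Iteration 2:
  f(0.900000) = 0.493430
  f(0.597935) = 0.047989
  x_3 = 0.597935 - 0.047989×(0.597935 - 0.900000)/(0.047989 - 0.493430)
       = 0.565393
Iteration 3:
  f(0.597935) = 0.047989
  f(0.565393) = -0.002745
  x_4 = 0.565393 - (-0.002745)×(0.565393 - 0.597935)/(-0.002745 - 0.047989)
       = 0.567153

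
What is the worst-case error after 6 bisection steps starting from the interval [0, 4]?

Bisection error bound: |error| ≤ (b-a)/2^n
|error| ≤ (4 - 0)/2^6 = 4/2^6
|error| ≤ 0.0625000000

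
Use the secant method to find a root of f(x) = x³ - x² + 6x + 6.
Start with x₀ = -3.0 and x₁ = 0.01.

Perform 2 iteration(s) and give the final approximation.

f(x) = x³ - x² + 6x + 6
x₀ = -3.0, x₁ = 0.01

Secant formula: x_{n+1} = x_n - f(x_n)(x_n - x_{n-1})/(f(x_n) - f(x_{n-1}))

Iteration 1:
  f(-3.000000) = -48.000000
  f(0.010000) = 6.059901
  x_2 = 0.010000 - 6.059901×(0.010000 - (-3.000000))/(6.059901 - (-48.000000))
       = -0.327409
Iteration 2:
  f(0.010000) = 6.059901
  f(-0.327409) = 3.893252
  x_3 = -0.327409 - 3.893252×(-0.327409 - 0.010000)/(3.893252 - 6.059901)
       = -0.933699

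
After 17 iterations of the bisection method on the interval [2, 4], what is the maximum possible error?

Bisection error bound: |error| ≤ (b-a)/2^n
|error| ≤ (4 - 2)/2^17 = 2/2^17
|error| ≤ 0.0000152588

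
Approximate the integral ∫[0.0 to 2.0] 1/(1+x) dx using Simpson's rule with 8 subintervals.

f(x) = 1/(1+x)
a = 0.0, b = 2.0, n = 8
h = (b - a)/n = 0.250000

Simpson's rule: (h/3)[f(x₀) + 4f(x₁) + 2f(x₂) + ... + f(xₙ)]

x_0 = 0.0000, f(x_0) = 1.000000, coefficient = 1
x_1 = 0.2500, f(x_1) = 0.800000, coefficient = 4
x_2 = 0.5000, f(x_2) = 0.666667, coefficient = 2
x_3 = 0.7500, f(x_3) = 0.571429, coefficient = 4
x_4 = 1.0000, f(x_4) = 0.500000, coefficient = 2
x_5 = 1.2500, f(x_5) = 0.444444, coefficient = 4
x_6 = 1.5000, f(x_6) = 0.400000, coefficient = 2
x_7 = 1.7500, f(x_7) = 0.363636, coefficient = 4
x_8 = 2.0000, f(x_8) = 0.333333, coefficient = 1

I ≈ (0.250000/3) × 13.184704 = 1.098725
Exact value: 1.098612
Error: 0.000113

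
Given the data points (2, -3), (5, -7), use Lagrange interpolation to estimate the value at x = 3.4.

Lagrange interpolation formula:
P(x) = Σ yᵢ × Lᵢ(x)
where Lᵢ(x) = Π_{j≠i} (x - xⱼ)/(xᵢ - xⱼ)

L_0(3.4) = (3.4 - 5)/(2 - 5) = 0.533333
L_1(3.4) = (3.4 - 2)/(5 - 2) = 0.466667

P(3.4) = (-3)×L_0(3.4) + (-7)×L_1(3.4)
P(3.4) = -4.866667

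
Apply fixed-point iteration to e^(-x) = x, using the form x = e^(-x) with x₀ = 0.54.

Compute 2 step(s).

Equation: e^(-x) = x
Fixed-point form: x = e^(-x)
x₀ = 0.54

x_1 = g(0.540000) = 0.582748
x_2 = g(0.582748) = 0.558362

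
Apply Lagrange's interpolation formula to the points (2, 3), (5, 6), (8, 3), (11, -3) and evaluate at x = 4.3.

Lagrange interpolation formula:
P(x) = Σ yᵢ × Lᵢ(x)
where Lᵢ(x) = Π_{j≠i} (x - xⱼ)/(xᵢ - xⱼ)

L_0(4.3) = (4.3 - 5)/(2 - 5) × (4.3 - 8)/(2 - 8) × (4.3 - 11)/(2 - 11) = 0.107117
L_1(4.3) = (4.3 - 2)/(5 - 2) × (4.3 - 8)/(5 - 8) × (4.3 - 11)/(5 - 11) = 1.055870
L_2(4.3) = (4.3 - 2)/(8 - 2) × (4.3 - 5)/(8 - 5) × (4.3 - 11)/(8 - 11) = -0.199759
L_3(4.3) = (4.3 - 2)/(11 - 2) × (4.3 - 5)/(11 - 5) × (4.3 - 8)/(11 - 8) = 0.036772

P(4.3) = 3×L_0(4.3) + 6×L_1(4.3) + 3×L_2(4.3) + (-3)×L_3(4.3)
P(4.3) = 5.946981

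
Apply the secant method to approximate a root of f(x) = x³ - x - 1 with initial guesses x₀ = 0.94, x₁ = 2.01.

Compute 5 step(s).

f(x) = x³ - x - 1
x₀ = 0.94, x₁ = 2.01

Secant formula: x_{n+1} = x_n - f(x_n)(x_n - x_{n-1})/(f(x_n) - f(x_{n-1}))

Iteration 1:
  f(0.940000) = -1.109416
  f(2.010000) = 5.110601
  x_2 = 2.010000 - 5.110601×(2.010000 - 0.940000)/(5.110601 - (-1.109416))
       = 1.130848
Iteration 2:
  f(2.010000) = 5.110601
  f(1.130848) = -0.684701
  x_3 = 1.130848 - (-0.684701)×(1.130848 - 2.010000)/(-0.684701 - 5.110601)
       = 1.234717
Iteration 3:
  f(1.130848) = -0.684701
  f(1.234717) = -0.352357
  x_4 = 1.234717 - (-0.352357)×(1.234717 - 1.130848)/(-0.352357 - (-0.684701))
       = 1.344842
Iteration 4:
  f(1.234717) = -0.352357
  f(1.344842) = 0.087440
  x_5 = 1.344842 - 0.087440×(1.344842 - 1.234717)/(0.087440 - (-0.352357))
       = 1.322947
Iteration 5:
  f(1.344842) = 0.087440
  f(1.322947) = -0.007539
  x_6 = 1.322947 - (-0.007539)×(1.322947 - 1.344842)/(-0.007539 - 0.087440)
       = 1.324685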